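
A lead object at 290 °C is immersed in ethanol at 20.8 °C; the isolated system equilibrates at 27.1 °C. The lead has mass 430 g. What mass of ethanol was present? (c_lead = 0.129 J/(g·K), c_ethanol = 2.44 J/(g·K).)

m ≈ 949 g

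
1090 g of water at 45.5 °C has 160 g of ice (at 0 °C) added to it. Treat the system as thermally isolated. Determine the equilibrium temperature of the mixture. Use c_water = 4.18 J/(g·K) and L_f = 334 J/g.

Energy balance with sensible and latent terms:
latent heat to melt: 160×334 = 53440; warm the meltwater: 668.8 T; water cools: 1090×4.18×(T − 45.5) = 4556.2(T − 45.5)
5225 T = 207307 − 53440 = 153867
T ≈ 29.45 °C — above 0 °C, consistent with complete melting.

T_f ≈ 29.4 °C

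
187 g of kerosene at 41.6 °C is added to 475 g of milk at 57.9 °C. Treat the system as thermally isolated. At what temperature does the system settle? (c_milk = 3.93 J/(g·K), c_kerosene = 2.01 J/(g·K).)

T_f ≈ 55.2 °C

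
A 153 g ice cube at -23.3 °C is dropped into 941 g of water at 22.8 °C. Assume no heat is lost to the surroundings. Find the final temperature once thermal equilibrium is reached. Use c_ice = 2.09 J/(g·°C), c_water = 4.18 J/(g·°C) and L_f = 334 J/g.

T_f ≈ 6.8 °C

Let T be the final temperature. ΣQ_i = 0:
ice -23.3→0 °C: 153·2.09·23.3 = 7450.6; melt ice: 153·334 = 51102; meltwater 0→T: 153·4.18·T = 639.54 T; water: 3933.4(T − 22.8)
4572.9 T = 89681 − 58553 = 31128
T ≈ 6.81 °C — above 0 °C, consistent with complete melting.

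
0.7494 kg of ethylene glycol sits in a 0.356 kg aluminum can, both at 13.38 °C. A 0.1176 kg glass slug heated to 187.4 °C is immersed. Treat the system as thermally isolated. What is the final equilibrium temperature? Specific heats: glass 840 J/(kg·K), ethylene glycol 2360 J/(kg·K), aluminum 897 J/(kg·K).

With ΣQ=0 the equilibrium temperature is the m·c-weighted mean:
T_f = (98.78·187.4 + 1768.6·13.38 + 319.33·13.38) / (98.78 + 1768.6 + 319.33)
    = 46448 / 2186.7 ≈ 21.24 °C

T_f ≈ 21.2 °C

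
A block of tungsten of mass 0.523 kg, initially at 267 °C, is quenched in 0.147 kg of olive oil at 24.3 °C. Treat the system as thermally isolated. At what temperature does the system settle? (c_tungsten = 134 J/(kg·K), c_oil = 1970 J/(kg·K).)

T_f ≈ 71.6 °C

With ΣQ=0 the equilibrium temperature is the m·c-weighted mean:
T_f = (70.08×267 + 289.59×24.3) / (70.08 + 289.59)
    = 25749 / 359.67 ≈ 71.59 °C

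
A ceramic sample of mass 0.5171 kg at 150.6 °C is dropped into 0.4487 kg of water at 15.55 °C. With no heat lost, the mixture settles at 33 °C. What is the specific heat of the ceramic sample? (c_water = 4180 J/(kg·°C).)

c ≈ 538 J/(kg·°C)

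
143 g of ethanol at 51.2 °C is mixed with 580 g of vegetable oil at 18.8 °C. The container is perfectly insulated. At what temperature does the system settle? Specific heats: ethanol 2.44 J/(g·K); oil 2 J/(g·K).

T_f ≈ 26.3 °C

T_f = Σ m_i c_i T_i / Σ m_i c_i:
T_f = (348.92×51.2 + 1160×18.8) / (348.92 + 1160)
    = 39673 / 1508.9 ≈ 26.29 °C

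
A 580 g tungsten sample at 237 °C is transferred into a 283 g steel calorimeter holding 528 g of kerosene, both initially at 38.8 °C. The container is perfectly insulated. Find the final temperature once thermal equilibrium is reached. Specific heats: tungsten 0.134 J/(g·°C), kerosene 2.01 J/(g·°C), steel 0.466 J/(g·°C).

Net heat exchanged in the isolated system is zero:
580×0.134×(T − 237) + 528×2.01×(T − 38.8) + 283×0.466×(T − 38.8) = 0
77.72(T − 237) + 1061.3(T − 38.8) + 131.88(T − 38.8) = 0
(77.72 + 1061.3 + 131.88) T = 77.72×237 + 1061.3×38.8 + 131.88×38.8
T ≈ 50.92 °C

T_f ≈ 50.9 °C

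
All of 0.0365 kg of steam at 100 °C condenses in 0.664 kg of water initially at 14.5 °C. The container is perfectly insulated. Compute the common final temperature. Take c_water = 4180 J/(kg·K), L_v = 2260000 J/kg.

Energy conservation, ΣQ = 0:
latent heat released on condensation: 0.0365·2260000 = 82490
  condensed water 100 °C→T: 152.57(T − 100)
  water warms: 0.664·4180·(T − 14.5) = 2775.5(T − 14.5)
2928.1 T = 82490 + 15257 + 40245 = 137992
T ≈ 47.13 °C (< 100 °C, so full condensation is consistent).

T_f ≈ 47.1 °C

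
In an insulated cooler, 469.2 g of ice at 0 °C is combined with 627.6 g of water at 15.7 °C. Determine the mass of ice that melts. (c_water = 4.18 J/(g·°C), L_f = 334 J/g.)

m_melted ≈ 123 g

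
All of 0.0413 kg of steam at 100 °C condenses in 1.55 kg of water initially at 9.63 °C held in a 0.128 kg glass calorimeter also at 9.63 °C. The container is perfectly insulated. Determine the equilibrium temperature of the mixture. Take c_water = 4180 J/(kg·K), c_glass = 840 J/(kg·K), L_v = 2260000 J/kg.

Conservation of energy gives ΣQ = 0:
latent heat released on condensation: 0.0413·2260000 = 93338
  condensate cools 100→T: 0.0413·4180·(T − 100) = 172.63(T − 100)
  water warms: 1.55·4180·(T − 9.63) = 6479(T − 9.63)
  glass cup: 0.128·840·(T − 9.63) = 107.52(T − 9.63)
6759.2 T = 93338 + 17263 + 63428 = 174030
T ≈ 25.75 °C (< 100 °C, so full condensation is consistent).

T_f ≈ 25.7 °C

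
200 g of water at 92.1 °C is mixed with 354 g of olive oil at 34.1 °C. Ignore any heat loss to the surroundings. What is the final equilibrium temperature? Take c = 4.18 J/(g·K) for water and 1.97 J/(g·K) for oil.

T_f ≈ 65.7 °C

With ΣQ=0 the equilibrium temperature is the m·c-weighted mean:
T_f = (836·92.1 + 697.38·34.1) / (836 + 697.38)
    = 100776 / 1533.4 ≈ 65.72 °C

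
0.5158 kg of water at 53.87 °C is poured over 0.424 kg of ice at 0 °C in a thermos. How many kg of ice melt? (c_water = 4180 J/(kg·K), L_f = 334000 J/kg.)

m_melted ≈ 0.348 kg

Heat available from the water dropping to 0 °C: 0.5158·4180·53.87 = 116146 J.
To melt every bit of ice: 0.424·334000 = 141616 J.
116146 J < 141616 J, so only part of the ice melts and the system sits at 0 °C.
m_melted·334000 = 116146  ⇒  m_melted ≈ 0.3477 kg.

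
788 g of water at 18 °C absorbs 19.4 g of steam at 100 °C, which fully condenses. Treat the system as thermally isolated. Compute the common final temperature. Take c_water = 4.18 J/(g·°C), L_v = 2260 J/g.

Net heat exchanged in the isolated system is zero:
condense steam: −19.4×2260 = −43844; condensate cools 100→T: 19.4×4.18×(T − 100) = 81.09(T − 100); water warms: 788×4.18×(T − 18) = 3293.8(T − 18)
3374.9 T = 43844 + 8109.2 + 59289 = 111242
T ≈ 32.96 °C, under the boiling point, so the assumption holds.

T_f ≈ 33.0 °C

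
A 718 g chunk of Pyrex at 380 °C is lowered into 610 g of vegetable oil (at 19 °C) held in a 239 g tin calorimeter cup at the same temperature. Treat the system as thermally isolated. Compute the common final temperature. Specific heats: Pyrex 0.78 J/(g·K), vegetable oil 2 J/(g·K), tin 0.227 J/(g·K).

T_f ≈ 129.2 °C

Taking heat into each body as positive, Σ m c ΔT = 0:
718×0.78×(T − 380) + 610×2×(T − 19) + 239×0.227×(T − 19) = 0
1834.3 T = 237026
T = 237026 / 1834.3 = 129 °C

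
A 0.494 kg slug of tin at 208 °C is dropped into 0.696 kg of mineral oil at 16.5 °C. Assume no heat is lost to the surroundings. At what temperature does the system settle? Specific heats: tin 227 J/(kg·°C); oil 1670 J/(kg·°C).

With ΣQ=0 the equilibrium temperature is the m·c-weighted mean:
T_f = (112.14×208 + 1162.3×16.5) / (112.14 + 1162.3)
    = 42503 / 1274.5 ≈ 33.35 °C

T_f ≈ 33.3 °C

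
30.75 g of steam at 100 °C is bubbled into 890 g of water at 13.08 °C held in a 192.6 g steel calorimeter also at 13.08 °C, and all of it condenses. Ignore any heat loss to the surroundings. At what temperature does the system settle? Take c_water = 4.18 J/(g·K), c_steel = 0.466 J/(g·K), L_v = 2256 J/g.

Energy balance with sensible and latent terms:
steam→water at 100 °C releases m L_v = 30.75·2256 = 69372; condensed water 100 °C→T: 128.53(T − 100); original water: 3720.2(T − 13.08); steel cup: 192.6·0.466·(T − 13.08) = 89.75(T − 13.08)
3938.5 T = 69372 + 12854 + 49834 = 132060
T ≈ 33.53 °C, under the boiling point, so the assumption holds.

T_f ≈ 33.5 °C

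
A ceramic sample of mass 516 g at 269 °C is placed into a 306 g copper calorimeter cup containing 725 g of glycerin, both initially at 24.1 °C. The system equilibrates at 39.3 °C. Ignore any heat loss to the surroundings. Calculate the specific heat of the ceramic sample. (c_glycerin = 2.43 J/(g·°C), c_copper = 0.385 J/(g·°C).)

c ≈ 0.241 J/(g·°C)

Let T be the final temperature. ΣQ_i = 0:
516·c·(39.3 − 269) + 725·2.43·(39.3 − 24.1) + 306·0.385·(39.3 − 24.1) = 0
-118525 c = -28569
c = -28569/-118525 ≈ 0.241 J/(g·°C)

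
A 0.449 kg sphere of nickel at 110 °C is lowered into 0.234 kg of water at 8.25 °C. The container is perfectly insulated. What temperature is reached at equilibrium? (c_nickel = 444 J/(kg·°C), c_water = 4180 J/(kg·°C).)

Net heat exchanged in the isolated system is zero:
0.449·444·(T − 110) + 0.234·4180·(T − 8.25) = 0
199.36(T − 110) + 978.12(T − 8.25) = 0
(199.36 + 978.12) T = 199.36·110 + 978.12·8.25
T = 29999 / 1177.5 = 25.5 °C

T_f ≈ 25.5 °C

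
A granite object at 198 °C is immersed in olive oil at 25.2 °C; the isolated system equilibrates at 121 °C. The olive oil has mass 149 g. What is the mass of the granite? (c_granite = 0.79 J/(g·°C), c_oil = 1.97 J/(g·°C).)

m ≈ 462 g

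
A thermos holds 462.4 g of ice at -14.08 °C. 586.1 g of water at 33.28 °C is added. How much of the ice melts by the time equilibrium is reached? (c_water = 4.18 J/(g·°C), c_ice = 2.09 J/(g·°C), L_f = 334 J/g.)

Water can give up m c ΔT = 586.1×4.18×33.28 = 81533 J before reaching 0 °C.
Of that, 462.4×2.09×14.08 = 13607 J goes to bring the ice to 0 °C, leaving 67925 J.
Melting all 462.4 g of ice would need 462.4×334 = 154442 J.
67925 J < 154442 J, so only part of the ice melts and the system sits at 0 °C.
m_melted×334 = 67925  ⇒  m_melted ≈ 203.4 g.

m_melted ≈ 203 g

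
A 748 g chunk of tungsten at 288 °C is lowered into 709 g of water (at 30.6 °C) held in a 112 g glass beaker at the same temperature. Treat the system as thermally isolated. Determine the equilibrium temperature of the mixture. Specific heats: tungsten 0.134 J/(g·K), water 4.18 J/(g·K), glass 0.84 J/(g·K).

Energy conservation, ΣQ = 0:
748*0.134*(T − 288) + 709*4.18*(T − 30.6) + 112*0.84*(T − 30.6) = 0
100.23(T − 288) + 2963.6(T − 30.6) + 94.08(T − 30.6) = 0
(100.23 + 2963.6 + 94.08) T = 100.23*288 + 2963.6*30.6 + 94.08*30.6
T = 122432/3157.9 ≈ 38.77 °C

T_f ≈ 38.8 °C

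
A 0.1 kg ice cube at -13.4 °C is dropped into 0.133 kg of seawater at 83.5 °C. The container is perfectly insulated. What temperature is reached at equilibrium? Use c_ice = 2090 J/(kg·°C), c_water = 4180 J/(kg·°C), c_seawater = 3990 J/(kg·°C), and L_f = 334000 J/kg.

T_f ≈ 8.5 °C

Heat gained plus heat lost sum to zero:
ice -13.4→0 °C: 0.1×2090×13.4 = 2800.6
  melt ice: 0.1×334000 = 33400
  meltwater 0→T: 0.1×4180×T = 418 T
  seawater cools: 0.133×3990×(T − 83.5) = 530.67(T − 83.5)
948.67 T = 44311 − 36201 = 8110.3
T ≈ 8.55 °C — above 0 °C, consistent with complete melting.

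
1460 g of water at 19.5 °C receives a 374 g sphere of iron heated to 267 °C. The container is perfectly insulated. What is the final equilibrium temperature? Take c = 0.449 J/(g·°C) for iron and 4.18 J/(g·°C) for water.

Energy conservation, ΣQ = 0:
374*0.449*(T − 267) + 1460*4.18*(T − 19.5) = 0
167.93(T − 267) + 6102.8(T − 19.5) = 0
6270.7 T = 163841
T = 163841 / 6270.7 = 26.1 °C

T_f ≈ 26.1 °C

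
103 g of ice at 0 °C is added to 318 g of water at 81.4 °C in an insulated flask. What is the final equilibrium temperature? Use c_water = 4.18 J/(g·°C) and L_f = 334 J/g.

T_f ≈ 41.9 °C

Let T be the final temperature. ΣQ_i = 0:
fusion: m_ice L_f = 103·334 = 34402
  meltwater 0→T: 103·4.18·T = 430.54 T
  water: 1329.2(T − 81.4)
1759.8 T = 108200 − 34402 = 73798
T ≈ 41.94 °C — above 0 °C, consistent with complete melting.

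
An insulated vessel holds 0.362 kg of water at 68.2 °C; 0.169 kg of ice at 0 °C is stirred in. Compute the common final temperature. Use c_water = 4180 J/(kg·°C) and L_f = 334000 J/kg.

Heat gained plus heat lost sum to zero:
latent heat to melt: 0.169×334000 = 56446; meltwater 0→T: 0.169×4180×T = 706.42 T; water cools: 0.362×4180×(T − 68.2) = 1513.2(T − 68.2)
2219.6 T = 103198 − 56446 = 46752
T ≈ 21.06 °C — above 0 °C, consistent with complete melting.

T_f ≈ 21.1 °C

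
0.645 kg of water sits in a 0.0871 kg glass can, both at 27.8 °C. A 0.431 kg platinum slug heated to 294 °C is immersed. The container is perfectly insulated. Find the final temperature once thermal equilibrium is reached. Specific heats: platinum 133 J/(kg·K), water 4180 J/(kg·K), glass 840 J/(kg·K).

T_f ≈ 33.2 °C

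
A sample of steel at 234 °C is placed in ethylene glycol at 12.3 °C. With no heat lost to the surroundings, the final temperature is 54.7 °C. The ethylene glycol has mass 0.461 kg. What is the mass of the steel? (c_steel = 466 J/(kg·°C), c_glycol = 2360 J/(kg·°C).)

m ≈ 0.552 kg

Let T be the final temperature. ΣQ_i = 0:
m×466×(54.7 − 234) + 0.461×2360×(54.7 − 12.3) = 0
-83554 m = -46130
m = -46130/-83554 ≈ 0.5521 kg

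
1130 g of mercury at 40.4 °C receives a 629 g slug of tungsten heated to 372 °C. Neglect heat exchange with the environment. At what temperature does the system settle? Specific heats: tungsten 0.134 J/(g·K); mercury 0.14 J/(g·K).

Taking heat into each body as positive, Σ m c ΔT = 0:
629×0.134×(T − 372) + 1130×0.14×(T − 40.4) = 0
(84.29 + 158.2) T = 84.29×372 + 158.2×40.4
T ≈ 155.66 °C

T_f ≈ 155.7 °C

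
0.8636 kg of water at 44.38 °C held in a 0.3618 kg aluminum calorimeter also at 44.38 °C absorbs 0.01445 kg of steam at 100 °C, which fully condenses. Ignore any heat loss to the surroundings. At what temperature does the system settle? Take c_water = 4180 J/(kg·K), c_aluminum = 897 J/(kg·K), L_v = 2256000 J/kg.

Energy balance with sensible and latent terms:
condense steam: −0.01445×2256000 = −32599; condensate cools 100→T: 0.01445×4180×(T − 100) = 60.4(T − 100); original water: 3609.8(T − 44.38); aluminum cup: 0.3618×897×(T − 44.38) = 324.53(T − 44.38)
3994.8 T = 32599 + 6040.1 + 174608 = 213247
T ≈ 53.38 °C, under the boiling point, so the assumption holds.

T_f ≈ 53.4 °C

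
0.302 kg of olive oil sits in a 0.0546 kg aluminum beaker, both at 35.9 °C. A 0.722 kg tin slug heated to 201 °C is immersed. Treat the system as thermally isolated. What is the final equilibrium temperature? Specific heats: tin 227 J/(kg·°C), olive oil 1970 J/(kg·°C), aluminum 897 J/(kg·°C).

Let T be the final temperature. ΣQ_i = 0:
0.722×227×(T − 201) + 0.302×1970×(T − 35.9) + 0.0546×897×(T − 35.9) = 0
163.89(T − 201) + 594.94(T − 35.9) + 48.98(T − 35.9) = 0
807.81 T = 56059
T ≈ 69.40 °C

T_f ≈ 69.4 °C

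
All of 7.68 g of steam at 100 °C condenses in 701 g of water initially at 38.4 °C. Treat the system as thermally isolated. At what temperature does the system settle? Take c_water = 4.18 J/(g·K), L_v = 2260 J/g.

Net heat exchanged in the isolated system is zero:
condense steam: −7.68·2260 = −17357
  condensate cools 100→T: 7.68·4.18·(T − 100) = 32.1(T − 100)
  water warms: 701·4.18·(T − 38.4) = 2930.2(T − 38.4)
2962.3 T = 17357 + 3210.2 + 112519 = 133086
T ≈ 44.93 °C (< 100 °C, so full condensation is consistent).

T_f ≈ 44.9 °C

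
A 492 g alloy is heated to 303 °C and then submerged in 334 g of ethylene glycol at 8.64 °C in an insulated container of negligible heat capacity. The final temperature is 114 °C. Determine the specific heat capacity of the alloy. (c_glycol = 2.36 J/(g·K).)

c ≈ 0.893 J/(g·K)

Net heat exchanged in the isolated system is zero:
492·c·(114 − 303) + 334·2.36·(114 − 8.64) = 0
-92988 c = -83049
c = -83049/-92988 ≈ 0.8931 J/(g·K)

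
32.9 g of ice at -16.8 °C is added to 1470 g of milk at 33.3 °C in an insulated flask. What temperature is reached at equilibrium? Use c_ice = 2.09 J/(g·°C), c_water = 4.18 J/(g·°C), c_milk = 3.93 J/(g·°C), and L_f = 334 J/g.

Sum of m c ΔT and latent-heat terms is zero:
ice -16.8→0 °C: 32.9·2.09·16.8 = 1155.2
  latent heat to melt: 32.9·334 = 10989
  warm the meltwater: 137.52 T
  milk cools: 1470·3.93·(T − 33.3) = 5777.1(T − 33.3)
5914.6 T = 192377 − 12144 = 180234
T ≈ 30.47 °C. Since T > 0 °C, the all-ice-melts assumption holds.

T_f ≈ 30.5 °C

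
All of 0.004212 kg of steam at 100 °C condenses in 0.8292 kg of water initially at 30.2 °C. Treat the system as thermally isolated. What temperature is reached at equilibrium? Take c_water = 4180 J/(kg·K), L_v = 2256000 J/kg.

Energy balance with sensible and latent terms:
steam→water at 100 °C releases m L_v = 0.004212×2256000 = 9502.3
  condensate cools 100→T: 0.004212×4180×(T − 100) = 17.61(T − 100)
  water warms: 0.8292×4180×(T − 30.2) = 3466.1(T − 30.2)
3483.7 T = 9502.3 + 1760.6 + 104675 = 115938
T ≈ 33.28 °C (< 100 °C, so full condensation is consistent).

T_f ≈ 33.3 °C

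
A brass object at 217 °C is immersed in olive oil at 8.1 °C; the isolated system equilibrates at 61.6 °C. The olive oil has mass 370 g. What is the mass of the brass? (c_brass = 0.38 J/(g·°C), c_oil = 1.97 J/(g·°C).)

m ≈ 660 g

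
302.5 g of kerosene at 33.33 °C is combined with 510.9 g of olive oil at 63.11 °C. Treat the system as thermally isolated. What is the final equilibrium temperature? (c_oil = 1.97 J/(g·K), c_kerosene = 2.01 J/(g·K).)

T_f ≈ 51.9 °C

Let T be the final temperature. ΣQ_i = 0:
510.9·1.97·(T − 63.11) + 302.5·2.01·(T − 33.33) = 0
1006.5(T − 63.11) + 608.02(T − 33.33) = 0
1614.5 T = 83784
T ≈ 51.89 °C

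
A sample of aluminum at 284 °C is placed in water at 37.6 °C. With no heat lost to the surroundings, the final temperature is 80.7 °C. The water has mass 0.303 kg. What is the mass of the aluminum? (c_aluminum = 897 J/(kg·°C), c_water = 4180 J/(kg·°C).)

m ≈ 0.299 kg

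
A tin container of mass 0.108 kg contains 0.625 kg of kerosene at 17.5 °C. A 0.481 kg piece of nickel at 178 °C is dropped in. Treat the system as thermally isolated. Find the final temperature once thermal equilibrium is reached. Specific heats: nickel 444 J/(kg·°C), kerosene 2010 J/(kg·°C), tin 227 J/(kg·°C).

T_f ≈ 40.4 °C

With ΣQ=0 the equilibrium temperature is the m·c-weighted mean:
T_f = (213.56·178 + 1256.2·17.5 + 24.52·17.5) / (213.56 + 1256.2 + 24.52)
    = 60428 / 1494.3 ≈ 40.44 °C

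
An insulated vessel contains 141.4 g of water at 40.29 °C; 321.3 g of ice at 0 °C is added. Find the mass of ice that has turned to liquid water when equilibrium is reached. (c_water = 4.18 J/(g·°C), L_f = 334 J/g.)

m_melted ≈ 71.3 g

Heat available from the water dropping to 0 °C: 141.4×4.18×40.29 = 23813 J.
To melt every bit of ice: 321.3×334 = 107314 J.
That's not enough to melt it all — equilibrium is at 0 °C with ice remaining.
Mass melted = 23813/334 ≈ 71.3 g.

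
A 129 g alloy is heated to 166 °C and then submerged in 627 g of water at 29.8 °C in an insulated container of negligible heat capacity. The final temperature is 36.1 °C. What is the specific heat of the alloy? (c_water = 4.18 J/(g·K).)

m_s c (T_s − T_f) = m_water c_water (T_f − T_0):
129×c×(166 − 36.1) = 627×4.18×(36.1 − 29.8)
16757 c = 16511  ⇒  c ≈ 0.9853 J/(g·K)

c ≈ 0.985 J/(g·K)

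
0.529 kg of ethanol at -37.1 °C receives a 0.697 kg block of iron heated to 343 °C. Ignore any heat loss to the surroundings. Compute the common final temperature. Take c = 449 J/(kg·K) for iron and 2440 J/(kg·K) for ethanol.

Conservation of energy gives ΣQ = 0:
0.697×449×(T − 343) + 0.529×2440×(T − (-37.1)) = 0
(312.95 + 1290.8) T = 312.95×343 + 1290.8×(-37.1)
T = 59456/1603.7 ≈ 37.07 °C

T_f ≈ 37.1 °C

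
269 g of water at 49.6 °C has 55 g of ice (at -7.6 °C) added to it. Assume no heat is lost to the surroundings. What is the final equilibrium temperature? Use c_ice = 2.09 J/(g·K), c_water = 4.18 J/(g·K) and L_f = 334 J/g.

T_f ≈ 27.0 °C

Net heat exchanged in the isolated system is zero:
warm ice to 0 °C: 55×2.09×(0 − (-7.6)) = 873.62; latent heat to melt: 55×334 = 18370; warm the meltwater: 229.9 T; water cools: 269×4.18×(T − 49.6) = 1124.4(T − 49.6)
1354.3 T = 55771 − 19244 = 36528
T ≈ 26.97 °C — above 0 °C, consistent with complete melting.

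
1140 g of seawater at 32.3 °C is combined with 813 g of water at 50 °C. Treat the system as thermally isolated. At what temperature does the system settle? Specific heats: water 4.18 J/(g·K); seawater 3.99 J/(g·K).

T_f ≈ 39.9 °C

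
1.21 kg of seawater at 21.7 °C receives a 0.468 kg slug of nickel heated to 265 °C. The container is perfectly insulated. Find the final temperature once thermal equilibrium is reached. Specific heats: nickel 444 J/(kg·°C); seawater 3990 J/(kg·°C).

T_f ≈ 31.7 °C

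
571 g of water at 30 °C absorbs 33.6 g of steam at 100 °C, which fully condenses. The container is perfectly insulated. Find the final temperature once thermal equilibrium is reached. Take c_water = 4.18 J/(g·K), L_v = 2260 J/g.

Energy balance with sensible and latent terms:
steam→water at 100 °C releases m L_v = 33.6×2260 = 75936
  condensed water 100 °C→T: 140.45(T − 100)
  original water: 2386.8(T − 30)
2527.2 T = 75936 + 14045 + 71603 = 161584
T ≈ 63.94 °C, under the boiling point, so the assumption holds.

T_f ≈ 63.9 °C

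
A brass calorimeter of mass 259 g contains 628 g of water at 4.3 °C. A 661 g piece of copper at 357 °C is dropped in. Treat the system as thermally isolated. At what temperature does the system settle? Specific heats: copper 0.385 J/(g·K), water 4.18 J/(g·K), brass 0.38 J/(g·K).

Energy conservation, ΣQ = 0:
661×0.385×(T − 357) + 628×4.18×(T − 4.3) + 259×0.38×(T − 4.3) = 0
2977.9 T = 102562
T = 102562 / 2977.9 = 34.4 °C

T_f ≈ 34.4 °C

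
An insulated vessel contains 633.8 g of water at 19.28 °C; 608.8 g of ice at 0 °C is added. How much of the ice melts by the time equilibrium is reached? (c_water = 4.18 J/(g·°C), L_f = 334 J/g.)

Cooling the water to 0 °C releases 633.8·4.18·19.28 = 51078 J.
To melt every bit of ice: 608.8·334 = 203339 J.
51078 J < 203339 J, so only part of the ice melts and the system sits at 0 °C.
m_melt = 51078 / L_f = 152.9 g.

m_melted ≈ 153 g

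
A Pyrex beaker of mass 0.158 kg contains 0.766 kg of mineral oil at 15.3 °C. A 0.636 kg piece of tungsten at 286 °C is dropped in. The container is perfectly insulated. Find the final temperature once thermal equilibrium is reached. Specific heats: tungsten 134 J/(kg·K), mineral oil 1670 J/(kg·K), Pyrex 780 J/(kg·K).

Let T be the final temperature. ΣQ_i = 0:
0.636*134*(T − 286) + 0.766*1670*(T − 15.3) + 0.158*780*(T − 15.3) = 0
85.22(T − 286) + 1279.2(T − 15.3) + 123.24(T − 15.3) = 0
1487.7 T = 45832
T = 45832/1487.7 ≈ 30.81 °C

T_f ≈ 30.8 °C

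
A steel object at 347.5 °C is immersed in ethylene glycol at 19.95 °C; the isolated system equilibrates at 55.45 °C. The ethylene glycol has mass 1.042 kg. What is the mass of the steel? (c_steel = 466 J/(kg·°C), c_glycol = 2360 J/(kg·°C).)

m ≈ 0.641 kg

Heat lost by the steel = heat gained by the glycol:
m×466×(347.5 − 55.45) = 1.042×2360×(55.45 − 19.95)
136095 m = 87299  ⇒  m ≈ 0.6415 kg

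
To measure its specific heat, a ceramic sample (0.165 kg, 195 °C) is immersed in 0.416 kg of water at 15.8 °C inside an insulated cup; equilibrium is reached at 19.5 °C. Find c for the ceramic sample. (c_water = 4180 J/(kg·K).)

c ≈ 222 J/(kg·K)

Heat lost by the ceramic sample = heat gained by the water:
0.165·c·(195 − 19.5) = 0.416·4180·(19.5 − 15.8)
28.96 c = 6433.9  ⇒  c ≈ 222.2 J/(kg·K)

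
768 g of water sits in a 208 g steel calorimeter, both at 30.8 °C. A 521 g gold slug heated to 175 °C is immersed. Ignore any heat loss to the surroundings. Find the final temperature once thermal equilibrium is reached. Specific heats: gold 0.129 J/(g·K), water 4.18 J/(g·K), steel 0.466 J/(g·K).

Setting the total heat transfer to zero:
521*0.129*(T − 175) + 768*4.18*(T − 30.8) + 208*0.466*(T − 30.8) = 0
67.21(T − 175) + 3210.2(T − 30.8) + 96.93(T − 30.8) = 0
3374.4 T = 113622
T = 113622 / 3374.4 = 33.7 °C

T_f ≈ 33.7 °C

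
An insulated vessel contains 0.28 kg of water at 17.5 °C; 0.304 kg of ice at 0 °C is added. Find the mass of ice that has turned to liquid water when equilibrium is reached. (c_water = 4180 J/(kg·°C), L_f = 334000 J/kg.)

m_melted ≈ 0.0613 kg

Cooling the water to 0 °C releases 0.28·4180·17.5 = 20482 J.
Fully melting the ice requires m_ice L_f = 0.304·334000 = 101536 J.
That's not enough to melt it all — equilibrium is at 0 °C with ice remaining.
m_melted·334000 = 20482  ⇒  m_melted ≈ 0.06132 kg.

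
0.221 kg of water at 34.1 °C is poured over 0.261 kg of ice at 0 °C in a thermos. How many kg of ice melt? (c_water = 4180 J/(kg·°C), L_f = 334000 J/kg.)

m_melted ≈ 0.0943 kg

Cooling the water to 0 °C releases 0.221·4180·34.1 = 31501 J.
Melting all 0.261 kg of ice would need 0.261·334000 = 87174 J.
That's not enough to melt it all — equilibrium is at 0 °C with ice remaining.
Mass melted = 31501/334000 ≈ 0.09431 kg.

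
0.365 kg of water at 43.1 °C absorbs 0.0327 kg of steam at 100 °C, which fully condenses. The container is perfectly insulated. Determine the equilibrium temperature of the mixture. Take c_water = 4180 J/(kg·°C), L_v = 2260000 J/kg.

Energy balance with sensible and latent terms:
condense steam: −0.0327·2260000 = −73902
  condensed water 100 °C→T: 136.69(T − 100)
  original water: 1525.7(T − 43.1)
1662.4 T = 73902 + 13669 + 65758 = 153328
T ≈ 92.23 °C (< 100 °C, so full condensation is consistent).

T_f ≈ 92.2 °C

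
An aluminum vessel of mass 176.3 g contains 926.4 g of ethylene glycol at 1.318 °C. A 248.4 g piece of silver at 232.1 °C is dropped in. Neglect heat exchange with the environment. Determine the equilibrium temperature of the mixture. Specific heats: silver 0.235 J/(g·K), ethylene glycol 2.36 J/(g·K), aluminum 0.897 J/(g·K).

T_f ≈ 6.9 °C

Energy conservation, ΣQ = 0:
248.4·0.235·(T − 232.1) + 926.4·2.36·(T − 1.318) + 176.3·0.897·(T − 1.318) = 0
58.37(T − 232.1) + 2186.3(T − 1.318) + 158.14(T − 1.318) = 0
2402.8 T = 16639
T = 16639/2402.8 ≈ 6.92 °C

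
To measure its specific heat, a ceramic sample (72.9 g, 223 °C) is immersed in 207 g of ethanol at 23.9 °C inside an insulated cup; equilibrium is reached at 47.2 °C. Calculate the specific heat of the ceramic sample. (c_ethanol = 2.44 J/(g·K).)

c ≈ 0.918 J/(g·K)

m_s c (T_s − T_f) = m_ethanol c_ethanol (T_f − T_0):
72.9×c×(223 − 47.2) = 207×2.44×(47.2 − 23.9)
12816 c = 11768  ⇒  c ≈ 0.9183 J/(g·K)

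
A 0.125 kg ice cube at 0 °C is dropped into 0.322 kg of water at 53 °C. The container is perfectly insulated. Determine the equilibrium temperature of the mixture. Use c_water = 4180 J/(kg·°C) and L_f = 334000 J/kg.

T_f ≈ 15.8 °C

Net heat exchanged in the isolated system is zero:
latent heat to melt: 0.125·334000 = 41750
  meltwater 0→T: 0.125·4180·T = 522.5 T
  water cools: 0.322·4180·(T − 53) = 1346(T − 53)
1868.5 T = 71336 − 41750 = 29586
T ≈ 15.83 °C — above 0 °C, consistent with complete melting.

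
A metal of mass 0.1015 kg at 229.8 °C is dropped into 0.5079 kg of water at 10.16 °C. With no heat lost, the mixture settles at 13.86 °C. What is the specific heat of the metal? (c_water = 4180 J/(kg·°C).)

c ≈ 358 J/(kg·°C)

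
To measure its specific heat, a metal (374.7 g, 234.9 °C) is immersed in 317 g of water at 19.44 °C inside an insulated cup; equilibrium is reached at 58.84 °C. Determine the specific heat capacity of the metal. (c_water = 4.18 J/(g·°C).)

c ≈ 0.791 J/(g·°C)

m_s c (T_s − T_f) = m_water c_water (T_f − T_0):
374.7·c·(234.9 − 58.84) = 317·4.18·(58.84 − 19.44)
65970 c = 52207  ⇒  c ≈ 0.7914 J/(g·°C)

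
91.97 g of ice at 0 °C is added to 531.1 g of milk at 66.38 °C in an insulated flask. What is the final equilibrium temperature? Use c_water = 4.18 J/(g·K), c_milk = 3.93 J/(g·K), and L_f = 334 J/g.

T_f ≈ 43.6 °C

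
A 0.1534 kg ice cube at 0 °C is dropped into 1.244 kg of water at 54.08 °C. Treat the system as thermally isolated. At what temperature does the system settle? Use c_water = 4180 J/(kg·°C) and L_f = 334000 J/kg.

T_f ≈ 39.4 °C

Conservation of energy gives ΣQ = 0:
latent heat to melt: 0.1534×334000 = 51236
  meltwater 0→T: 0.1534×4180×T = 641.21 T
  water: 5199.9(T − 54.08)
5841.1 T = 281212 − 51236 = 229976
T ≈ 39.37 °C — above 0 °C, consistent with complete melting.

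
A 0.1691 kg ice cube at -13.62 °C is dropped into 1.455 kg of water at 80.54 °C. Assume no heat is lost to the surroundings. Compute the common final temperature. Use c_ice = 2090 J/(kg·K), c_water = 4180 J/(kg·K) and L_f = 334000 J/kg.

T_f ≈ 63.1 °C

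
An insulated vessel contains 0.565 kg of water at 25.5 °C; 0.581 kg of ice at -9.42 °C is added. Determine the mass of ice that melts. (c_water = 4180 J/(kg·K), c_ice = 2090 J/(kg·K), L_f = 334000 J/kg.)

m_melted ≈ 0.146 kg

Water can give up m c ΔT = 0.565·4180·25.5 = 60223 J before reaching 0 °C.
Of that, 0.581·2090·9.42 = 11439 J goes to bring the ice to 0 °C, leaving 48785 J.
Melting all 0.581 kg of ice would need 0.581·334000 = 194054 J.
That's not enough to melt it all — equilibrium is at 0 °C with ice remaining.
Mass melted = 48785/334000 ≈ 0.1461 kg.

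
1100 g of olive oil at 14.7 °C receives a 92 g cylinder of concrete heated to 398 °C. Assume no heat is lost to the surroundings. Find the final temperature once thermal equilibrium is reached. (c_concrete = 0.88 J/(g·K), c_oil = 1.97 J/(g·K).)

With ΣQ=0 the equilibrium temperature is the m·c-weighted mean:
T_f = (80.96×398 + 2167×14.7) / (80.96 + 2167)
    = 64077 / 2248 ≈ 28.50 °C

T_f ≈ 28.5 °C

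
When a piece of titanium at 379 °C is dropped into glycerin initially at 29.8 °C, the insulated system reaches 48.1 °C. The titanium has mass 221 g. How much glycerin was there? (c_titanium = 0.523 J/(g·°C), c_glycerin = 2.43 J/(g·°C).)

m ≈ 860 g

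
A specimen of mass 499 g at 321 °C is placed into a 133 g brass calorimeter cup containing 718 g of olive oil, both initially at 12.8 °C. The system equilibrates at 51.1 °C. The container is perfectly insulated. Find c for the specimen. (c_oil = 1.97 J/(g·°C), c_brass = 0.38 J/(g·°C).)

Taking heat into each body as positive, Σ m c ΔT = 0:
499×c×(51.1 − 321) + 718×1.97×(51.1 − 12.8) + 133×0.38×(51.1 − 12.8) = 0
-134680 c = -56109
c = -56109/-134680 ≈ 0.4166 J/(g·°C)

c ≈ 0.417 J/(g·°C)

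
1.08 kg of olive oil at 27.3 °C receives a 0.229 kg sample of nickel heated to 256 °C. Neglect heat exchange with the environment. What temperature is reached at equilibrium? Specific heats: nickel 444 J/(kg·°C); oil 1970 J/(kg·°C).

Taking heat into each body as positive, Σ m c ΔT = 0:
0.229×444×(T − 256) + 1.08×1970×(T − 27.3) = 0
101.68(T − 256) + 2127.6(T − 27.3) = 0
2229.3 T = 84113
T = 84113/2229.3 ≈ 37.73 °C

T_f ≈ 37.7 °C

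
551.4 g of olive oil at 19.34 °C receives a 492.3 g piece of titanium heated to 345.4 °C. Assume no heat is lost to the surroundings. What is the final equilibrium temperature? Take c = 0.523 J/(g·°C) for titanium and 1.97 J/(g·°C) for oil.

T_f ≈ 81.8 °C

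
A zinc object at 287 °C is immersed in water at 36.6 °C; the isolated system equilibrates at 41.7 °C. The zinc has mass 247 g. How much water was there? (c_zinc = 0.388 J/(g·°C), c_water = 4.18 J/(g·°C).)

|Q_zinc| = |Q_water|:
247×0.388×(287 − 41.7) = m×4.18×(41.7 − 36.6)
21.32 m = 23509  ⇒  m ≈ 1103 g

m ≈ 1100 g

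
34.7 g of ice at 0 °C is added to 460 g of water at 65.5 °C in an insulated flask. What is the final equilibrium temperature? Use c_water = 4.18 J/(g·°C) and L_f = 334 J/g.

T_f ≈ 55.3 °C

Heat gained plus heat lost sum to zero:
melt ice: 34.7·334 = 11590
  warm the meltwater: 145.05 T
  water: 1922.8(T − 65.5)
2067.8 T = 125943 − 11590 = 114354
T ≈ 55.30 °C. Since T > 0 °C, the all-ice-melts assumption holds.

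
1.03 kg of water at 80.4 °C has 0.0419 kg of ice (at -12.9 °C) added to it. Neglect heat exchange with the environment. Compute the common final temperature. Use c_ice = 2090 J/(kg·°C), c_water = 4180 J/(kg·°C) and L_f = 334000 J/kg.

Setting the total heat transfer to zero:
warm ice to 0 °C: 0.0419·2090·(0 − (-12.9)) = 1129.7; melt ice: 0.0419·334000 = 13995; warm the meltwater: 175.14 T; water cools: 1.03·4180·(T − 80.4) = 4305.4(T − 80.4)
4480.5 T = 346154 − 15124 = 331030
T ≈ 73.88 °C — above 0 °C, consistent with complete melting.

T_f ≈ 73.9 °C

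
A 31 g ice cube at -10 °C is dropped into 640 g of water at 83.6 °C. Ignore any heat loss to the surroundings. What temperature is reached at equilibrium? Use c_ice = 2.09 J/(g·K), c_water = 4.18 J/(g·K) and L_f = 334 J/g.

T_f ≈ 75.8 °C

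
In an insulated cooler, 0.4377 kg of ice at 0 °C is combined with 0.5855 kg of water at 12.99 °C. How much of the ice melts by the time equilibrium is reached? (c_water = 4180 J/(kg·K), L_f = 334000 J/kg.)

Cooling the water to 0 °C releases 0.5855×4180×12.99 = 31792 J.
Melting all 0.4377 kg of ice would need 0.4377×334000 = 146192 J.
31792 J < 146192 J, so only part of the ice melts and the system sits at 0 °C.
m_melt = 31792 / L_f = 0.09518 kg.

m_melted ≈ 0.0952 kg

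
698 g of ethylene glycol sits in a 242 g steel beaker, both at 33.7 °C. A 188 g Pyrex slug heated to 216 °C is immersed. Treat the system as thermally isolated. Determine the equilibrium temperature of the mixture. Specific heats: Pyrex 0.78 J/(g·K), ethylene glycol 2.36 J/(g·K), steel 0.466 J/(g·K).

T_f ≈ 47.7 °C

With ΣQ=0 the equilibrium temperature is the m·c-weighted mean:
T_f = (146.64*216 + 1647.3*33.7 + 112.77*33.7) / (146.64 + 1647.3 + 112.77)
    = 90988 / 1906.7 ≈ 47.72 °C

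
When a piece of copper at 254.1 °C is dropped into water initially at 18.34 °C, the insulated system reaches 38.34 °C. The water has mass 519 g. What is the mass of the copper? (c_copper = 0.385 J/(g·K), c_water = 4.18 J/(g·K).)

m ≈ 522 g

Net heat exchanged in the isolated system is zero:
m×0.385×(38.34 − 254.1) + 519×4.18×(38.34 − 18.34) = 0
-83.07 m = -43388
m = -43388/-83.07 ≈ 522.3 g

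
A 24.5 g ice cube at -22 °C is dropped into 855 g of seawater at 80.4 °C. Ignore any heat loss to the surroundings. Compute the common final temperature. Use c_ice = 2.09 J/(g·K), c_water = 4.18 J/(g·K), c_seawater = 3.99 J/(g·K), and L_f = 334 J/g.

T_f ≈ 75.4 °C

Energy balance with sensible and latent terms:
ice -22→0 °C: 24.5·2.09·22 = 1126.5
  melt ice: 24.5·334 = 8183
  warm the meltwater: 102.41 T
  seawater cools: 855·3.99·(T − 80.4) = 3411.5(T − 80.4)
3513.9 T = 274281 − 9309.5 = 264971
T ≈ 75.41 °C. Since T > 0 °C, the all-ice-melts assumption holds.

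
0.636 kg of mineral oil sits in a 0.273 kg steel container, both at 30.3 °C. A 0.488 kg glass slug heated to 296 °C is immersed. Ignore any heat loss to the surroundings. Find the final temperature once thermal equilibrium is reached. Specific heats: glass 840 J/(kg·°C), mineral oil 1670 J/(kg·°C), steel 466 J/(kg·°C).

Heat gained plus heat lost sum to zero:
0.488·840·(T − 296) + 0.636·1670·(T − 30.3) + 0.273·466·(T − 30.3) = 0
409.92(T − 296) + 1062.1(T − 30.3) + 127.22(T − 30.3) = 0
(409.92 + 1062.1 + 127.22) T = 409.92·296 + 1062.1·30.3 + 127.22·30.3
T = 157373 / 1599.3 = 98.4 °C

T_f ≈ 98.4 °C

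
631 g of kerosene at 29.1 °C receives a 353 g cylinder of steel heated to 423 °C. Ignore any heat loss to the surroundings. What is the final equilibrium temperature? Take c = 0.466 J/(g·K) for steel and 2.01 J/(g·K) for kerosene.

T_f ≈ 74.3 °C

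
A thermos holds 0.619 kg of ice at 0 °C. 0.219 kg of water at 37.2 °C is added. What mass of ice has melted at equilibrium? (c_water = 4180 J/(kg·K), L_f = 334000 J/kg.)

Water can give up m c ΔT = 0.219×4180×37.2 = 34054 J before reaching 0 °C.
Melting all 0.619 kg of ice would need 0.619×334000 = 206746 J.
34054 J < 206746 J, so only part of the ice melts and the system sits at 0 °C.
Mass melted = 34054/334000 ≈ 0.102 kg.

m_melted ≈ 0.102 kg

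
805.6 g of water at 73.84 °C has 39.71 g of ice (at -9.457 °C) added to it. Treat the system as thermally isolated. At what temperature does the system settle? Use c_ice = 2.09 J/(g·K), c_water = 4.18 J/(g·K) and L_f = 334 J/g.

T_f ≈ 66.4 °C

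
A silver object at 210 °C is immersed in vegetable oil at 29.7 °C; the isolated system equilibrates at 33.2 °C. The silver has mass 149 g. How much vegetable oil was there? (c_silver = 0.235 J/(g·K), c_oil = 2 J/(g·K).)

m ≈ 884 g

Heat lost by the silver = heat gained by the oil:
149×0.235×(210 − 33.2) = m×2×(33.2 − 29.7)
7 m = 6190.7  ⇒  m ≈ 884.4 g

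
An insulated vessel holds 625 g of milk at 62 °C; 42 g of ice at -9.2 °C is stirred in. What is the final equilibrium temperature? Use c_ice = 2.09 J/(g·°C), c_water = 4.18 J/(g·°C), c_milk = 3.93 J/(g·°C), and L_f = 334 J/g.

Net heat exchanged in the isolated system is zero:
ice -9.2→0 °C: 42·2.09·9.2 = 807.58
  melt ice: 42·334 = 14028
  meltwater 0→T: 42·4.18·T = 175.56 T
  milk: 2456.2(T − 62)
2631.8 T = 152288 − 14836 = 137452
T ≈ 52.23 °C (positive, so assuming full melt was valid).

T_f ≈ 52.2 °C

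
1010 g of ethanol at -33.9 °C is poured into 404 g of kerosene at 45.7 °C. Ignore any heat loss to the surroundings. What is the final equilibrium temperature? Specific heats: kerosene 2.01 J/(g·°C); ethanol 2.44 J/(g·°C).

T_f ≈ -14.2 °C

T_f = Σ m_i c_i T_i / Σ m_i c_i:
T_f = (812.04×45.7 + 2464.4×(-33.9)) / (812.04 + 2464.4)
    = -46433 / 3276.4 ≈ -14.17 °C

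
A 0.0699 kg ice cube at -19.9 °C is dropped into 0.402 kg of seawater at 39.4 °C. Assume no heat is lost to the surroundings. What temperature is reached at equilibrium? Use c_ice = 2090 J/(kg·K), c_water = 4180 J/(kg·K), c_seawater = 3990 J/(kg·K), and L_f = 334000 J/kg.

Let T be the final temperature. ΣQ_i = 0:
warm ice to 0 °C: 0.0699·2090·(0 − (-19.9)) = 2907.2; fusion: m_ice L_f = 0.0699·334000 = 23347; meltwater 0→T: 0.0699·4180·T = 292.18 T; seawater: 1604(T − 39.4)
1896.2 T = 63197 − 26254 = 36943
T ≈ 19.48 °C (positive, so assuming full melt was valid).

T_f ≈ 19.5 °C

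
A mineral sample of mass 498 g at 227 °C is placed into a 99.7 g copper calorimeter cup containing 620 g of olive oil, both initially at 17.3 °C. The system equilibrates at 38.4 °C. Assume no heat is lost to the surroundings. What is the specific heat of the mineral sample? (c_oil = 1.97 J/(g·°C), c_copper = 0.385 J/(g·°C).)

Setting the total heat transfer to zero:
498×c×(38.4 − 227) + 620×1.97×(38.4 − 17.3) + 99.7×0.385×(38.4 − 17.3) = 0
-93923 c = -26581
c = -26581/-93923 ≈ 0.283 J/(g·°C)

c ≈ 0.283 J/(g·°C)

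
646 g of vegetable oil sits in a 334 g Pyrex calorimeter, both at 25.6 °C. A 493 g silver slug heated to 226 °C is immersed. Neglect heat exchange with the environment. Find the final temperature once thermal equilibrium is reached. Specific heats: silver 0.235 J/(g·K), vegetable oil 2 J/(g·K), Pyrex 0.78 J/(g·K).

T_f ≈ 39.5 °C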